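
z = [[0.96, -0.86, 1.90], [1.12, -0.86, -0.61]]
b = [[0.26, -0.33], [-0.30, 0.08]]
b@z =[[-0.12, 0.06, 0.70], [-0.2, 0.19, -0.62]]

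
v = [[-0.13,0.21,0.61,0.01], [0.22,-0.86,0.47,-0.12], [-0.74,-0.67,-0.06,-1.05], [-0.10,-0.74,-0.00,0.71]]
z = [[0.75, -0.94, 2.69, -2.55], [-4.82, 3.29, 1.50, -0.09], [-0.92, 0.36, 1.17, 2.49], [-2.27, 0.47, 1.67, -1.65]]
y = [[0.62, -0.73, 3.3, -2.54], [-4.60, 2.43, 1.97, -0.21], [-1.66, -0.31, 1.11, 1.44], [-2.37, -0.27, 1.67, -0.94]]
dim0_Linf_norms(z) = [4.82, 3.29, 2.69, 2.55]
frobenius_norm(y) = 8.05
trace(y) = 3.22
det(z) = -44.89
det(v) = -0.68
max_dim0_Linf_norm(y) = 4.6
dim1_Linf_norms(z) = [2.69, 4.82, 2.49, 2.27]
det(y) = -49.57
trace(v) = -0.34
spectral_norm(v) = 1.52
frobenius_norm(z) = 8.42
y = z + v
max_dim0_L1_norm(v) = 2.48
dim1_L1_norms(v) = [0.96, 1.67, 2.52, 1.55]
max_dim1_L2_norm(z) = 6.03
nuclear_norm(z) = 14.18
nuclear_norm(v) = 3.98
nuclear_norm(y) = 13.60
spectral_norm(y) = 6.44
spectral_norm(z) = 6.68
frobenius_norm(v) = 2.15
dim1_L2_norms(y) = [4.27, 5.57, 2.48, 3.06]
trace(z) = 3.56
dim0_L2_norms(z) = [5.46, 3.47, 3.69, 3.93]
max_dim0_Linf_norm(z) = 4.82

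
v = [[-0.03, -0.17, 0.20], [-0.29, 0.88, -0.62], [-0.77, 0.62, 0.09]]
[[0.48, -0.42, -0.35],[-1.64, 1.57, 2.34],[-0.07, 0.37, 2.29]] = v @ [[0.02,0.56,-2.22], [-0.39,1.41,1.11], [2.08,-0.8,-1.16]]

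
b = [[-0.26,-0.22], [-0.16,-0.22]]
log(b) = [[(-1.8+3.14j), 1.24-0.00j], [(0.9+0j), -2.02+3.14j]]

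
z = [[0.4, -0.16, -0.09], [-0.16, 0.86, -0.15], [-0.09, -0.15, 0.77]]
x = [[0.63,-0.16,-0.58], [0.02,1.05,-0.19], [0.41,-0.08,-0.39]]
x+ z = [[1.03, -0.32, -0.67], [-0.14, 1.91, -0.34], [0.32, -0.23, 0.38]]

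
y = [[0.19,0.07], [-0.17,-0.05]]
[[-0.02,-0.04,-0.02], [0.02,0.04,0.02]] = y@ [[-0.14, -0.33, -0.12], [0.11, 0.26, 0.09]]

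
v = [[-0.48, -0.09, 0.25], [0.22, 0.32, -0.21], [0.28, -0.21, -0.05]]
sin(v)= [[-0.45, -0.09, 0.24], [0.21, 0.31, -0.20], [0.26, -0.2, -0.04]]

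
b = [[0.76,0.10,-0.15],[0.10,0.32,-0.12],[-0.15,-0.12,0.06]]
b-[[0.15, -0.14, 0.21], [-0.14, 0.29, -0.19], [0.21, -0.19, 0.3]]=[[0.61, 0.24, -0.36],[0.24, 0.03, 0.07],[-0.36, 0.07, -0.24]]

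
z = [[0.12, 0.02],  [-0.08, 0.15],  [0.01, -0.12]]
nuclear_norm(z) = 0.33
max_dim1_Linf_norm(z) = 0.15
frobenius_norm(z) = 0.24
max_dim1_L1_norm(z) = 0.23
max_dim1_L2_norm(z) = 0.17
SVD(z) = [[0.17, 0.93], [-0.82, -0.04], [0.54, -0.36]] @ diag([0.20654354501205585, 0.12465858981174482]) @ [[0.44, -0.9], [0.90, 0.44]]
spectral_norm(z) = 0.21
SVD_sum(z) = [[0.02, -0.03], [-0.08, 0.15], [0.05, -0.10]] + [[0.1,0.05], [-0.0,-0.0], [-0.04,-0.02]]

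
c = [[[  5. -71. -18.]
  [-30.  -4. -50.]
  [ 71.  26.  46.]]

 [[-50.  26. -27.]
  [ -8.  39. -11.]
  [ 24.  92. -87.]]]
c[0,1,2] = -50.0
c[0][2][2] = 46.0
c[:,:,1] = [[-71.0, -4.0, 26.0], [26.0, 39.0, 92.0]]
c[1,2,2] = -87.0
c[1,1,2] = -11.0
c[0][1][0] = -30.0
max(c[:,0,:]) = 26.0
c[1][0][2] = -27.0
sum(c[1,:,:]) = -2.0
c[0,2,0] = 71.0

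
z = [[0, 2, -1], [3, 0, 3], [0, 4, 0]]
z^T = [[0, 3, 0], [2, 0, 4], [-1, 3, 0]]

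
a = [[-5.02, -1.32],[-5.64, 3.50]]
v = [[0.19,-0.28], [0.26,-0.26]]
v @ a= [[0.63,-1.23], [0.16,-1.25]]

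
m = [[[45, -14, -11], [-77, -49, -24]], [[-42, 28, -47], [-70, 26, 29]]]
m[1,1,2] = 29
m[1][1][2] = 29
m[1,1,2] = 29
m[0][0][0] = 45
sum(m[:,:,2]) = -53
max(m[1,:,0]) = -42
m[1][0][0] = -42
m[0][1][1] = -49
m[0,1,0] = -77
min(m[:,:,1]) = -49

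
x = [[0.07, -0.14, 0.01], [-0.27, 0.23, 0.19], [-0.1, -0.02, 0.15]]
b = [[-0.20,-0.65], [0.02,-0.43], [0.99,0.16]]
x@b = [[-0.01,0.02], [0.25,0.11], [0.17,0.10]]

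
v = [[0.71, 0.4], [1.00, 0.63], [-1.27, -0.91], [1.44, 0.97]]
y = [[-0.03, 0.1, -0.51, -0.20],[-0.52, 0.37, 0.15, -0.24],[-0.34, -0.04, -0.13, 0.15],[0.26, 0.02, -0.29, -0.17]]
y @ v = [[0.44, 0.32], [-0.54, -0.34], [0.10, 0.1], [0.33, 0.22]]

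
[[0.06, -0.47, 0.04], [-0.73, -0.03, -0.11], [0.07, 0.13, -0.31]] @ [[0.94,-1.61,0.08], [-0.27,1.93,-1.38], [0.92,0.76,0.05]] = [[0.22, -0.97, 0.66], [-0.78, 1.03, -0.02], [-0.25, -0.10, -0.19]]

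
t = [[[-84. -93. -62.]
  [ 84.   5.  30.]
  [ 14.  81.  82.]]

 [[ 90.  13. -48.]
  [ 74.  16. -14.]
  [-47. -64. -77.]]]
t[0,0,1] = -93.0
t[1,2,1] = -64.0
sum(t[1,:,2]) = -139.0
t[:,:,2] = [[-62.0, 30.0, 82.0], [-48.0, -14.0, -77.0]]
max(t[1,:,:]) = 90.0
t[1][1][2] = -14.0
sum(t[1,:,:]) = -57.0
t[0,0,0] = -84.0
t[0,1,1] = 5.0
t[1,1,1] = 16.0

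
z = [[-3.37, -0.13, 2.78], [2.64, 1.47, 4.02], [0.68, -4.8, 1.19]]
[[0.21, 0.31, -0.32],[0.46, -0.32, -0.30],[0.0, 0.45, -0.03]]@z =[[-0.11,  1.96,  1.45], [-2.6,  0.91,  -0.36], [1.17,  0.81,  1.77]]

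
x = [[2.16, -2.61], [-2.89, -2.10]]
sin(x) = [[-0.23, 0.25],[0.27, 0.17]]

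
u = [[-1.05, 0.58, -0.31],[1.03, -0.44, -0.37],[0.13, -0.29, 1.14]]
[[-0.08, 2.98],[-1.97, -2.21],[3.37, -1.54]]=u@[[-0.76, -2.09], [0.12, 0.88], [3.07, -0.89]]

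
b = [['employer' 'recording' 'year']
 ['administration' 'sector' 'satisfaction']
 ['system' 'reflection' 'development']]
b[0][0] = 'employer'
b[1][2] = 'satisfaction'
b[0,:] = ['employer', 'recording', 'year']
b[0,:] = ['employer', 'recording', 'year']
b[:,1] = ['recording', 'sector', 'reflection']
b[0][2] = 'year'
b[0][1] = 'recording'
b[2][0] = 'system'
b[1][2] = 'satisfaction'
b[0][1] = 'recording'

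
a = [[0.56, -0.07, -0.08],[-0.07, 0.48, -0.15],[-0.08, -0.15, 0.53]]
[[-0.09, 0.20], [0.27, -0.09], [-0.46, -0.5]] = a @ [[-0.25, 0.14], [0.28, -0.5], [-0.82, -1.07]]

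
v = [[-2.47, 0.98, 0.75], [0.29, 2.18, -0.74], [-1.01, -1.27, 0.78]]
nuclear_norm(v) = 5.70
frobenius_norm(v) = 4.03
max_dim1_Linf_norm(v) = 2.47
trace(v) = 0.49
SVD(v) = [[-0.70,-0.67,-0.25], [0.45,-0.69,0.57], [-0.55,0.29,0.78]] @ diag([2.918613225489671, 2.780466876021429, 0.0008895754112038983]) @ [[0.83, 0.34, -0.44],[0.42, -0.91, 0.08],[-0.37, -0.25, -0.89]]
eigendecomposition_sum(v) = [[-2.49, 0.79, 0.81], [0.03, -0.01, -0.01], [-0.83, 0.26, 0.27]] + [[0.00, -0.00, -0.0], [0.00, -0.00, -0.00], [0.00, -0.00, -0.0]] + [[0.02,0.19,-0.06], [0.26,2.19,-0.73], [-0.18,-1.53,0.51]]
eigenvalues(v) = [-2.23, -0.0, 2.72]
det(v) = 0.01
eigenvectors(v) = [[0.95, 0.37, 0.07], [-0.01, 0.25, 0.82], [0.31, 0.89, -0.57]]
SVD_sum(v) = [[-1.7, -0.7, 0.9],[1.09, 0.45, -0.58],[-1.34, -0.55, 0.71]] + [[-0.77, 1.68, -0.16], [-0.80, 1.73, -0.16], [0.33, -0.72, 0.07]] + [[0.0, 0.00, 0.00], [-0.0, -0.00, -0.00], [-0.00, -0.0, -0.0]]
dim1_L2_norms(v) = [2.76, 2.32, 1.8]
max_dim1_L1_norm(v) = 4.2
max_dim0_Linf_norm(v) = 2.47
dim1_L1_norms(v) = [4.2, 3.21, 3.06]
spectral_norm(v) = 2.92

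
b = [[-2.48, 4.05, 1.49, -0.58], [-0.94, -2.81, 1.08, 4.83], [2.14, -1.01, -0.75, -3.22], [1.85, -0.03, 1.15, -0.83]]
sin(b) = [[6.45,-10.52,0.76,5.32], [7.9,6.07,1.76,-12.33], [-7.75,4.05,-0.26,1.04], [-1.60,3.38,1.81,-0.31]]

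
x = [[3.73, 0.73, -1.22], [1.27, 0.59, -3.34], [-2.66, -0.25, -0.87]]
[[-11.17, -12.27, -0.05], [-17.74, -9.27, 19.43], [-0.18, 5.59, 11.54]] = x @ [[-1.78, -2.42, -2.04], [2.19, -1.9, -0.94], [5.02, 1.52, -6.76]]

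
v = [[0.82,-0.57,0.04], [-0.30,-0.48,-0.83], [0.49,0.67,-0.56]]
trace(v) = -0.22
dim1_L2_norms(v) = [1.0, 1.0, 1.0]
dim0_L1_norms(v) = [1.61, 1.72, 1.43]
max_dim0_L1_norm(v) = 1.72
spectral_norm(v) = 1.01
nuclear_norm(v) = 3.01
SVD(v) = [[0.33, -0.51, -0.79], [-0.91, 0.07, -0.42], [0.27, 0.86, -0.44]] @ diag([1.0061974654989292, 1.0018984926458823, 0.9972793344181164]) @ [[0.67, 0.43, 0.61],[-0.02, 0.83, -0.55],[-0.75, 0.36, 0.56]]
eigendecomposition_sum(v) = [[(0.89+0j),(-0.27+0j),0.17+0.00j], [-0.27-0.00j,0.08-0.00j,(-0.05+0j)], [0.16+0.00j,(-0.05+0j),(0.03+0j)]] + [[-0.03+0.04j, (-0.15+0.05j), -0.06-0.15j], [-0.01+0.16j, -0.28+0.36j, -0.39-0.27j], [0.16+0.02j, 0.36+0.31j, (-0.3+0.39j)]] + [[(-0.03-0.04j), -0.15-0.05j, (-0.06+0.15j)],[(-0.01-0.16j), (-0.28-0.36j), -0.39+0.27j],[(0.16-0.02j), (0.36-0.31j), -0.30-0.39j]]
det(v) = 1.01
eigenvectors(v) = [[0.94+0.00j, (0.12-0.2j), (0.12+0.2j)], [-0.29+0.00j, -0.03-0.68j, (-0.03+0.68j)], [(0.17+0j), (-0.7+0j), -0.70-0.00j]]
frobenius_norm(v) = 1.74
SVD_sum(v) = [[0.22, 0.14, 0.20], [-0.61, -0.39, -0.56], [0.18, 0.11, 0.16]] + [[0.01, -0.43, 0.29], [-0.0, 0.06, -0.04], [-0.02, 0.71, -0.48]] + [[0.59, -0.28, -0.45], [0.31, -0.15, -0.23], [0.33, -0.16, -0.25]]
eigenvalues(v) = [(1+0j), (-0.61+0.79j), (-0.61-0.79j)]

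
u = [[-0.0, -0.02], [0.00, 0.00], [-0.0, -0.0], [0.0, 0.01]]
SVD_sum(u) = [[0.0, -0.02], [0.00, 0.00], [0.0, 0.0], [0.00, 0.01]] + [[-0.0, -0.0],[-0.00, -0.0],[-0.00, -0.0],[-0.0, -0.00]]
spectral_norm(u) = 0.02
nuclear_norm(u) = 0.02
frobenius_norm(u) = 0.02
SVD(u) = [[0.89, -0.45],[0.00, 0.0],[0.00, 0.0],[-0.45, -0.89]] @ diag([0.022360679774997897, -0.0]) @ [[-0.00, -1.0],[-1.0, 0.00]]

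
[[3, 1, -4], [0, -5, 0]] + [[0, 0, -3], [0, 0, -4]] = [[3, 1, -7], [0, -5, -4]]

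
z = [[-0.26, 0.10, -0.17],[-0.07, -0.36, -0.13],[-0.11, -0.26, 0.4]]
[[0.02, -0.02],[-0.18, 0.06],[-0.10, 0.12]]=z@ [[0.05, -0.09],  [0.47, -0.19],  [0.07, 0.15]]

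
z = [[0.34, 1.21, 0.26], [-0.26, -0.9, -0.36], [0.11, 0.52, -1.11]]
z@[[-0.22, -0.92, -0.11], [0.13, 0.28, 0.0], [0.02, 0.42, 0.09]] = [[0.09, 0.14, -0.01], [-0.07, -0.16, -0.0], [0.02, -0.42, -0.11]]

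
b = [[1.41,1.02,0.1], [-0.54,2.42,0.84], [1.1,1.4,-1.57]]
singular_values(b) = [3.07, 2.24, 1.06]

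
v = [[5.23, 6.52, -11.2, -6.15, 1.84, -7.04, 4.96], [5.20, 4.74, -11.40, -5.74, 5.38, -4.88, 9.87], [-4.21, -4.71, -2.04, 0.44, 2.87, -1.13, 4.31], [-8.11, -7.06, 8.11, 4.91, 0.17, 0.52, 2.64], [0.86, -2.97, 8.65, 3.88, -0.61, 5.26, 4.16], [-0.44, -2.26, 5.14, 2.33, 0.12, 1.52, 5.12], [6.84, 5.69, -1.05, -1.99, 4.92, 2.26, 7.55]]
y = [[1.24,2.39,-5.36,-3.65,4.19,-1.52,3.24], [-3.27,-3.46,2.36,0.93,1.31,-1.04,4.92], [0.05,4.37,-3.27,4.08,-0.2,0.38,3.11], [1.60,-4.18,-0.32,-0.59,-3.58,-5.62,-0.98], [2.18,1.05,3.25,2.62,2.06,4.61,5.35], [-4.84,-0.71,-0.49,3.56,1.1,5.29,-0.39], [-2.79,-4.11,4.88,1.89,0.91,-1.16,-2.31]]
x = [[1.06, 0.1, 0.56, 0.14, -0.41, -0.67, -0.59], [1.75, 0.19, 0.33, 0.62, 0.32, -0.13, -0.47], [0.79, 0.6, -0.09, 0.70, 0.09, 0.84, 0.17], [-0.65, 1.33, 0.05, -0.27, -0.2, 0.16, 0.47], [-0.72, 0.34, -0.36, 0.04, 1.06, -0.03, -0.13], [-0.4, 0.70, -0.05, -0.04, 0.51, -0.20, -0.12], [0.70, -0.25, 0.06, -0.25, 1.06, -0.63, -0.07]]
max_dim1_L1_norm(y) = 21.59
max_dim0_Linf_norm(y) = 5.62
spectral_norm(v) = 30.46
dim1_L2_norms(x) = [1.56, 1.98, 1.49, 1.6, 1.38, 0.98, 1.46]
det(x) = 0.00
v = x @ y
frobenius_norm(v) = 36.60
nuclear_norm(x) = 8.26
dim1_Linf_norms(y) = [5.36, 4.92, 4.37, 5.62, 5.35, 5.29, 4.88]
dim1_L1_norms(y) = [21.59, 17.29, 15.46, 16.87, 21.12, 16.38, 18.05]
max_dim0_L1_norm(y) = 20.3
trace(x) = 1.68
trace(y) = -1.04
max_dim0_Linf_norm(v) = 11.4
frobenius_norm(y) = 21.47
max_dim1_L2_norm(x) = 1.98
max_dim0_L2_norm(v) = 20.68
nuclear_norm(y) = 49.93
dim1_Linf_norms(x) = [1.06, 1.75, 0.84, 1.33, 1.06, 0.7, 1.06]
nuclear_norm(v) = 64.61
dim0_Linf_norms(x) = [1.75, 1.33, 0.56, 0.7, 1.06, 0.84, 0.59]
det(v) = -19.50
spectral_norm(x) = 2.80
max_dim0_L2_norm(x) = 2.53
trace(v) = 21.30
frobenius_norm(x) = 4.02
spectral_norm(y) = 12.70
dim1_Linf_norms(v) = [11.2, 11.4, 4.71, 8.11, 8.65, 5.14, 7.55]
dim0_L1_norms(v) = [30.89, 33.95, 47.59, 25.44, 15.91, 22.61, 38.61]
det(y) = -246104.93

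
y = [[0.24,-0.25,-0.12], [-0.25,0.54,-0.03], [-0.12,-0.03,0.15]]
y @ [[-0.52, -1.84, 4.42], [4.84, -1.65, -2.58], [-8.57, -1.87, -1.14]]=[[-0.31, 0.2, 1.84],[3.00, -0.37, -2.46],[-1.37, -0.01, -0.62]]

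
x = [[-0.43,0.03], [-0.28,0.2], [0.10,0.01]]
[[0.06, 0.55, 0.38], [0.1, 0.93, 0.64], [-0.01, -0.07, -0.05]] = x@[[-0.11, -1.05, -0.72], [0.33, 3.19, 2.18]]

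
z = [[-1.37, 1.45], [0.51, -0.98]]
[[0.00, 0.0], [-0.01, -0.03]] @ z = [[0.0, 0.00], [-0.0, 0.01]]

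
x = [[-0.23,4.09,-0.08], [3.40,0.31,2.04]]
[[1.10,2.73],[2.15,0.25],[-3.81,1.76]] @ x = [[9.03, 5.35, 5.48],[0.36, 8.87, 0.34],[6.86, -15.04, 3.90]]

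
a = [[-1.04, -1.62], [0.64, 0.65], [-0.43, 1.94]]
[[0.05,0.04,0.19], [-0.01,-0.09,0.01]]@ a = [[-0.11, 0.31], [-0.05, -0.02]]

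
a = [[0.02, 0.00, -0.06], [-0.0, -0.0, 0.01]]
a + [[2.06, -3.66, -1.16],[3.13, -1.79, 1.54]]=[[2.08, -3.66, -1.22],[3.13, -1.79, 1.55]]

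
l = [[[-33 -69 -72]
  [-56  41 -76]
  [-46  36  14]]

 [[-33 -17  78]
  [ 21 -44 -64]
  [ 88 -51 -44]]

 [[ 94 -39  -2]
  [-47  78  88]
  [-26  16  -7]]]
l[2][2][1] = 16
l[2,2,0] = -26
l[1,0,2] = 78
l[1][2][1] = -51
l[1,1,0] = 21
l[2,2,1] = 16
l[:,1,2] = [-76, -64, 88]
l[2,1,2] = 88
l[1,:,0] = [-33, 21, 88]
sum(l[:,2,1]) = 1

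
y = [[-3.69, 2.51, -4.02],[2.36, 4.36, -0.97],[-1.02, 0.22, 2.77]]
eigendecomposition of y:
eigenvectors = [[0.96,-0.29,-0.11], [-0.23,-0.96,0.75], [0.14,0.04,0.65]]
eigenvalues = [-4.86, 5.11, 3.19]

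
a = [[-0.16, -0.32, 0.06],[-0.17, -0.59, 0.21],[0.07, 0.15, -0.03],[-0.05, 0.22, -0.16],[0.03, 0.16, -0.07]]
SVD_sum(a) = [[-0.09, -0.32, 0.11], [-0.17, -0.59, 0.21], [0.04, 0.15, -0.05], [0.06, 0.22, -0.08], [0.05, 0.16, -0.06]] + [[-0.07, 0.00, -0.05], [-0.0, 0.00, -0.00], [0.03, -0.0, 0.02], [-0.11, 0.00, -0.08], [-0.02, 0.0, -0.01]] + [[0.0, -0.00, -0.00], [-0.0, 0.0, 0.0], [-0.00, 0.00, 0.0], [-0.00, 0.0, 0.00], [0.00, -0.0, -0.0]]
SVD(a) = [[-0.43, -0.51, 0.41], [-0.80, -0.00, -0.44], [0.20, 0.21, -0.57], [0.29, -0.82, -0.45], [0.22, -0.12, 0.33]] @ diag([0.8125203192970415, 0.16940398518163277, 0.00360839770728858]) @ [[0.26, 0.91, -0.32],[0.80, -0.01, 0.6],[0.54, -0.41, -0.73]]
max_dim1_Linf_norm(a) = 0.59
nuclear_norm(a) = 0.99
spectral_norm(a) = 0.81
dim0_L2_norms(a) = [0.25, 0.74, 0.28]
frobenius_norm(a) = 0.83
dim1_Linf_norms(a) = [0.32, 0.59, 0.15, 0.22, 0.16]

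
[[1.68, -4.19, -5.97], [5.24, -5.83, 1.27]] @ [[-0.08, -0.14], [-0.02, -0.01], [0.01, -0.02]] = [[-0.11, -0.07], [-0.29, -0.70]]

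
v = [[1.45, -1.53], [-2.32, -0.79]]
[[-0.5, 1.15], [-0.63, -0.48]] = v@[[0.12, 0.35],  [0.44, -0.42]]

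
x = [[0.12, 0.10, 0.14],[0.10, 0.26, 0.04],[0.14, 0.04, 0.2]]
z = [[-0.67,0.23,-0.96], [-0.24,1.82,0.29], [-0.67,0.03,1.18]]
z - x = [[-0.79,  0.13,  -1.10],[-0.34,  1.56,  0.25],[-0.81,  -0.01,  0.98]]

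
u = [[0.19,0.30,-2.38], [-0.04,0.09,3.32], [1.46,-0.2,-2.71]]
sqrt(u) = [[1.53, -0.11, -2.06], [-1.24, 0.80, 2.58], [1.1, -0.27, -0.51]]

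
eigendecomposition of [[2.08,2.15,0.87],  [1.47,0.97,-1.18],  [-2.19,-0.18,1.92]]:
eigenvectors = [[-0.45+0.00j, 0.40-0.30j, (0.4+0.3j)], [-0.58+0.00j, (-0.41+0.35j), (-0.41-0.35j)], [0.68+0.00j, (0.68+0j), 0.68-0.00j]]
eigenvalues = [(3.51+0j), (0.73+0.87j), (0.73-0.87j)]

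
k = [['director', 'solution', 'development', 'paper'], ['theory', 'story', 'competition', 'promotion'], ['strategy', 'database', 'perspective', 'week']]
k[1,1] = 'story'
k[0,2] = 'development'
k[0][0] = 'director'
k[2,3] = 'week'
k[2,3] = 'week'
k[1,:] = ['theory', 'story', 'competition', 'promotion']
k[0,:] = ['director', 'solution', 'development', 'paper']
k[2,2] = 'perspective'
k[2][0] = 'strategy'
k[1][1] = 'story'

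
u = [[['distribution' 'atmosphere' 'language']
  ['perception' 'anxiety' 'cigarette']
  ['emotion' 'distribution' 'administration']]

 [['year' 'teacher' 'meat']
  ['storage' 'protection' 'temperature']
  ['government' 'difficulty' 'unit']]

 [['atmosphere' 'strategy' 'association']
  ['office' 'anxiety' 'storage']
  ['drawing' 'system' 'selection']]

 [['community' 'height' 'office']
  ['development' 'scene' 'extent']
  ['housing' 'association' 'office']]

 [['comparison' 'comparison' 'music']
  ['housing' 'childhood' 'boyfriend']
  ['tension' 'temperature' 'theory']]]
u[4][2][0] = 'tension'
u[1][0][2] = 'meat'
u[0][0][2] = 'language'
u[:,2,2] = ['administration', 'unit', 'selection', 'office', 'theory']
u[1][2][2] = 'unit'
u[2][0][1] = 'strategy'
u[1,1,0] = 'storage'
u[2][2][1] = 'system'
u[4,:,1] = ['comparison', 'childhood', 'temperature']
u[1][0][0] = 'year'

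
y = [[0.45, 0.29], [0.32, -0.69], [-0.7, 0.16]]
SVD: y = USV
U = [[-0.24,  0.71],[-0.66,  -0.62],[0.71,  -0.33]]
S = [0.96, 0.68]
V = [[-0.85, 0.52], [0.52, 0.85]]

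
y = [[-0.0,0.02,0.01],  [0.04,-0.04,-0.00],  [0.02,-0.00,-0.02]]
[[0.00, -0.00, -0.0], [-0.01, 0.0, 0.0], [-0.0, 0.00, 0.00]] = y@[[-0.08, 0.04, 0.06], [0.05, -0.03, -0.04], [0.01, -0.0, -0.01]]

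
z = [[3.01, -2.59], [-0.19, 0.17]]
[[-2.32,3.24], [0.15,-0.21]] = z @ [[0.09, 1.00], [1.00, -0.09]]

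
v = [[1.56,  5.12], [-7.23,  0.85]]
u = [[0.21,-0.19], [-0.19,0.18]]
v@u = [[-0.65, 0.63], [-1.68, 1.53]]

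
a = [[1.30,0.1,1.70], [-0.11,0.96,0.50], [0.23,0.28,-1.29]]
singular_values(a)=[2.39, 1.0, 0.93]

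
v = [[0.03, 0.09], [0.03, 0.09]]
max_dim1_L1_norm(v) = 0.12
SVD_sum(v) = [[0.03, 0.09], [0.03, 0.09]] + [[0.0, -0.0], [-0.00, 0.0]]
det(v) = 0.00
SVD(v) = [[-0.71, -0.71],  [-0.71, 0.71]] @ diag([0.1341640786499874, 1.2652397788198862e-18]) @ [[-0.32,-0.95], [-0.95,0.32]]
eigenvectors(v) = [[-0.95,-0.71], [0.32,-0.71]]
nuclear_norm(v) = 0.13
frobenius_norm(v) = 0.13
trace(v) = 0.12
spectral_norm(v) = 0.13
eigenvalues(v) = [0.0, 0.12]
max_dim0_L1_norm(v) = 0.18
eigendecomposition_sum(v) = [[0.00,-0.00],  [-0.00,0.0]] + [[0.03, 0.09], [0.03, 0.09]]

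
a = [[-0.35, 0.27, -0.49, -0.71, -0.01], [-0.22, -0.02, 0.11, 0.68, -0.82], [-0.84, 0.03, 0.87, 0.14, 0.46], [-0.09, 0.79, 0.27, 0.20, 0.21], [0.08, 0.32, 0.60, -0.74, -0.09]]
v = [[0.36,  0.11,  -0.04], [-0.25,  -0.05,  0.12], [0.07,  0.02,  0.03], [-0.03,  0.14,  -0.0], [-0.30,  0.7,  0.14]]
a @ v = [[-0.20, -0.17, 0.03],  [0.16, -0.5, -0.11],  [-0.39, 0.27, 0.13],  [-0.28, 0.13, 0.14],  [0.04, -0.16, 0.04]]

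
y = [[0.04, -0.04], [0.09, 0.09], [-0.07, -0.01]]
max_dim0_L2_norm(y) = 0.12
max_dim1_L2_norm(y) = 0.13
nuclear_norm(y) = 0.21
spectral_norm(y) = 0.14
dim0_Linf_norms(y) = [0.09, 0.09]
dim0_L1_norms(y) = [0.2, 0.14]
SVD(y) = [[-0.06, 0.82],[-0.89, -0.3],[0.45, -0.48]] @ diag([0.14067503824205668, 0.06790091027074592]) @ [[-0.81, -0.58], [0.58, -0.81]]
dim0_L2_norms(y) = [0.12, 0.1]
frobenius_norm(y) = 0.16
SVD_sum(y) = [[0.01,0.01], [0.10,0.07], [-0.05,-0.04]] + [[0.03, -0.05], [-0.01, 0.02], [-0.02, 0.03]]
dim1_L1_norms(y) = [0.08, 0.18, 0.08]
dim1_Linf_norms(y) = [0.04, 0.09, 0.07]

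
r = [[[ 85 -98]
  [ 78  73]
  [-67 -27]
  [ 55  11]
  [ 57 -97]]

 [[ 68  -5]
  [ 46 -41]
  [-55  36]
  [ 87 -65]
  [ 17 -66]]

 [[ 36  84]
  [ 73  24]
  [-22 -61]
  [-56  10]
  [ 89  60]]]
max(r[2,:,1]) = 84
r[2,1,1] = 24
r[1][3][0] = 87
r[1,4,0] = 17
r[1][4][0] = 17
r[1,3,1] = -65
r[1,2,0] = -55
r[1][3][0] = 87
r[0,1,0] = 78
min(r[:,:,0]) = -67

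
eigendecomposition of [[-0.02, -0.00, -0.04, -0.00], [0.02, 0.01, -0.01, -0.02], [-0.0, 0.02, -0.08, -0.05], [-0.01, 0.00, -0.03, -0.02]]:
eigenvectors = [[-0.41+0.00j, (-0.45+0.38j), -0.45-0.38j, (-0.58+0j)],[(-0.07+0j), 0.70+0.00j, 0.70-0.00j, (0.79+0j)],[-0.83+0.00j, 0.32-0.07j, 0.32+0.07j, 0.16+0.00j],[-0.36+0.00j, (-0.24+0.04j), -0.24-0.04j, (0.09+0j)]]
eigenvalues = [(-0.1+0j), (-0+0.01j), (-0-0.01j), (-0.01+0j)]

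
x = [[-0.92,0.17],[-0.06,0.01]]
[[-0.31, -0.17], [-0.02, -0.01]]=x @ [[0.38,0.21], [0.21,0.11]]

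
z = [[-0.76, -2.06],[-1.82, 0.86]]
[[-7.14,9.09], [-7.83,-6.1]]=z @ [[5.06, 1.08], [1.60, -4.81]]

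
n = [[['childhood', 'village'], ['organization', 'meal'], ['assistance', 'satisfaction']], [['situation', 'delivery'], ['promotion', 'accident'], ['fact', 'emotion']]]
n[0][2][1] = 'satisfaction'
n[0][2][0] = 'assistance'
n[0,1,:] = ['organization', 'meal']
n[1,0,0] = 'situation'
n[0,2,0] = 'assistance'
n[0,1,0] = 'organization'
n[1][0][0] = 'situation'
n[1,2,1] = 'emotion'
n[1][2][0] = 'fact'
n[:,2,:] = [['assistance', 'satisfaction'], ['fact', 'emotion']]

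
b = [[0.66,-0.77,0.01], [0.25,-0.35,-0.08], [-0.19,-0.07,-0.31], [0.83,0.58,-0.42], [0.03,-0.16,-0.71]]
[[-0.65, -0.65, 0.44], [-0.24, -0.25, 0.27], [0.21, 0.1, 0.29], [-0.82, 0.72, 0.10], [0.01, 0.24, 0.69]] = b @ [[-1.00, 0.01, 0.06], [-0.02, 0.85, -0.53], [-0.05, -0.53, -0.85]]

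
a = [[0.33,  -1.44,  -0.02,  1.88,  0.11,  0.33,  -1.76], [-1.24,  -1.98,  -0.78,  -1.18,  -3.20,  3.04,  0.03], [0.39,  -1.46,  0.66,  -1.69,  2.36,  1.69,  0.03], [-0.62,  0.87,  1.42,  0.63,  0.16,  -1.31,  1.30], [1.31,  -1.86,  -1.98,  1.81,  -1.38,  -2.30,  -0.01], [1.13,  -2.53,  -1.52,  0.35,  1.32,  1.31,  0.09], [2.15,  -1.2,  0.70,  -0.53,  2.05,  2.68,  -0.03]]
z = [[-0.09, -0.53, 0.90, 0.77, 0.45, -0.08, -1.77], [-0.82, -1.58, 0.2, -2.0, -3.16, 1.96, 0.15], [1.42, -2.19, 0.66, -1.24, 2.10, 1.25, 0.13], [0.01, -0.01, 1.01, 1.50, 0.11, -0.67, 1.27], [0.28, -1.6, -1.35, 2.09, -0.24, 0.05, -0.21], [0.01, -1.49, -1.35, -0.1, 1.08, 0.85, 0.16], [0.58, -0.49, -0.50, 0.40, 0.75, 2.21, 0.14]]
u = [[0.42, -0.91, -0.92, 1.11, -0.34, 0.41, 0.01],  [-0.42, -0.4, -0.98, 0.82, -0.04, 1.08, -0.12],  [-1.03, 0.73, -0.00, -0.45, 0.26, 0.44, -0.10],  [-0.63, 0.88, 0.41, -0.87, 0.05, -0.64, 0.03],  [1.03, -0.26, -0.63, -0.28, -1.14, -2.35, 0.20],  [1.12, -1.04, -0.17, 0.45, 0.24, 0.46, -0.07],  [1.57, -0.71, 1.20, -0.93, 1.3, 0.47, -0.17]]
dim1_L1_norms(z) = [4.59, 9.87, 8.99, 4.58, 5.82, 5.04, 5.07]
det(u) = 0.00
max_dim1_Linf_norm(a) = 3.2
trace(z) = 1.24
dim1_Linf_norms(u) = [1.11, 1.08, 1.03, 0.88, 2.35, 1.12, 1.57]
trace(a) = -0.46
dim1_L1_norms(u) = [4.12, 3.86, 3.01, 3.51, 5.89, 3.55, 6.35]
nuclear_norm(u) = 9.97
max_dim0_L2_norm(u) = 2.81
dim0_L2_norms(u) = [2.57, 1.99, 1.96, 2.0, 1.8, 2.81, 0.31]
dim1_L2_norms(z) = [2.24, 4.59, 3.84, 2.31, 2.99, 2.44, 2.54]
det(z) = -369.61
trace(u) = -1.70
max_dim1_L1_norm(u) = 6.35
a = z + u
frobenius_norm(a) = 10.40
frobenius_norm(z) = 8.22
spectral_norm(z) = 4.87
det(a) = -894.94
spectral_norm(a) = 6.56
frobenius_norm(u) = 5.44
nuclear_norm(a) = 23.30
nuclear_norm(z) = 19.32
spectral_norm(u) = 3.24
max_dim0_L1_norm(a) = 12.66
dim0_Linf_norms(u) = [1.57, 1.04, 1.2, 1.11, 1.3, 2.35, 0.2]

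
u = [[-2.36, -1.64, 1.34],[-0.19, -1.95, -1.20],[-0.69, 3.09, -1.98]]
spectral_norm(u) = 4.42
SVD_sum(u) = [[-0.47, -2.17, 1.11], [-0.23, -1.06, 0.54], [0.65, 3.02, -1.54]] + [[-1.86, 0.57, 0.32], [0.54, -0.17, -0.09], [-1.15, 0.35, 0.20]] + [[-0.03,-0.04,-0.09], [-0.51,-0.73,-1.64], [-0.20,-0.28,-0.64]]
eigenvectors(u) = [[(-0.98+0j), (-0.17-0.5j), (-0.17+0.5j)],[(-0.22+0j), 0.01+0.40j, 0.01-0.40j],[(0.01+0j), 0.74+0.00j, 0.74-0.00j]]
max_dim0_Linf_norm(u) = 3.09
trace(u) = -6.29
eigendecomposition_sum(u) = [[(-2.14+0j), (-2.68+0j), -0.45-0.00j],[(-0.48+0j), -0.60+0.00j, (-0.1-0j)],[(0.02-0j), 0.03-0.00j, 0j]] + [[(-0.11+0.3j), 0.52-1.33j, (0.9+0.45j)],  [(0.15-0.2j), -0.67+0.85j, -0.55-0.52j],  [(-0.36-0.28j), (1.53+1.29j), (-0.99+0.99j)]] + [[(-0.11-0.3j), 0.52+1.33j, 0.90-0.45j],[(0.15+0.2j), -0.67-0.85j, -0.55+0.52j],[(-0.36+0.28j), 1.53-1.29j, (-0.99-0.99j)]]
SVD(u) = [[-0.56, 0.83, 0.05],[-0.27, -0.24, 0.93],[0.78, 0.51, 0.36]] @ diag([4.4206703354272685, 2.3898664846106406, 2.0060438607388766]) @ [[0.19,0.87,-0.45], [-0.94,0.29,0.16], [-0.27,-0.39,-0.88]]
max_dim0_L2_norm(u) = 4.01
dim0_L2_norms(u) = [2.47, 4.01, 2.68]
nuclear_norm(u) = 8.82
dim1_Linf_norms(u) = [2.36, 1.95, 3.09]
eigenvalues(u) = [(-2.74+0j), (-1.77+2.14j), (-1.77-2.14j)]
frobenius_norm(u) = 5.41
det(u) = -21.19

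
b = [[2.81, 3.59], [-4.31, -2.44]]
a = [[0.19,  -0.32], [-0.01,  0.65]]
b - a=[[2.62, 3.91],[-4.30, -3.09]]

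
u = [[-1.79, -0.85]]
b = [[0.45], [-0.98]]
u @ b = [[0.03]]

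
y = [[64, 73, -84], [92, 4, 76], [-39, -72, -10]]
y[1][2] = 76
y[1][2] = 76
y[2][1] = -72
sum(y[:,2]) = -18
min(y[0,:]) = -84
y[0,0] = 64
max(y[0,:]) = 73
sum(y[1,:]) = 172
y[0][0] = 64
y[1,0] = 92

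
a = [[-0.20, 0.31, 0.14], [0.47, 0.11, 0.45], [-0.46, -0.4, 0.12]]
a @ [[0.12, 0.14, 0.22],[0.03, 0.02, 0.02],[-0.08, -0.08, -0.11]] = [[-0.03, -0.03, -0.05], [0.02, 0.03, 0.06], [-0.08, -0.08, -0.12]]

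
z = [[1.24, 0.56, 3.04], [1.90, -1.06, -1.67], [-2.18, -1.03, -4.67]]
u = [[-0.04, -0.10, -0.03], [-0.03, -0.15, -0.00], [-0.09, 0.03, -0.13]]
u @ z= [[-0.17, 0.11, 0.19],[-0.32, 0.14, 0.16],[0.23, 0.05, 0.28]]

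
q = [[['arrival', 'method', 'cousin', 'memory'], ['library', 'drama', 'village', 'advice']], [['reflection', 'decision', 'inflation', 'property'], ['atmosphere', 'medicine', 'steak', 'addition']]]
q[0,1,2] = 'village'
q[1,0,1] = 'decision'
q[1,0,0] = 'reflection'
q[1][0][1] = 'decision'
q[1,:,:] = [['reflection', 'decision', 'inflation', 'property'], ['atmosphere', 'medicine', 'steak', 'addition']]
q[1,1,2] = 'steak'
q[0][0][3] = 'memory'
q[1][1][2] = 'steak'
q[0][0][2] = 'cousin'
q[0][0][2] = 'cousin'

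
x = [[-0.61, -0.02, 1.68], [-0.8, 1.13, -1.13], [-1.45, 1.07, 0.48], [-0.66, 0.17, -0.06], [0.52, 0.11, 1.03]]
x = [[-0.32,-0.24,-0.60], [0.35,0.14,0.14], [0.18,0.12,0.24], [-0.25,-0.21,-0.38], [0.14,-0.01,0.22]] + [[-0.29,0.22,2.28], [-1.15,0.99,-1.27], [-1.63,0.95,0.24], [-0.41,0.38,0.32], [0.38,0.12,0.81]]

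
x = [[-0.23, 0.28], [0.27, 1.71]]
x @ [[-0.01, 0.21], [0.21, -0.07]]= [[0.06, -0.07], [0.36, -0.06]]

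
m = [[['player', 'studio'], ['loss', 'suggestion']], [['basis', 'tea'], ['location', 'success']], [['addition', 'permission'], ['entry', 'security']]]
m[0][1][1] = 'suggestion'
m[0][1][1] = 'suggestion'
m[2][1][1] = 'security'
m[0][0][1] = 'studio'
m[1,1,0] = 'location'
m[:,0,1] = ['studio', 'tea', 'permission']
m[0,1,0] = 'loss'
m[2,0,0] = 'addition'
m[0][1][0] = 'loss'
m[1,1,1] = 'success'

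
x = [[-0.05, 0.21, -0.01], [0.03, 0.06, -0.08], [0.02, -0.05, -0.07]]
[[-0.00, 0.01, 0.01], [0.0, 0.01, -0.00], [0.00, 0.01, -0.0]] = x@[[0.03, -0.04, -0.1], [-0.00, 0.01, 0.01], [0.00, -0.10, 0.03]]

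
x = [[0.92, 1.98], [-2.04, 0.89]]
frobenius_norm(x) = 3.12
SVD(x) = [[-0.43,0.9], [0.90,0.43]] @ diag([2.237883325203993, 2.170801285878999]) @ [[-1.0, -0.02],[-0.02, 1.0]]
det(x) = 4.86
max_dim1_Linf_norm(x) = 2.04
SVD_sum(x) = [[0.96, 0.02], [-2.02, -0.04]] + [[-0.04, 1.96],  [-0.02, 0.93]]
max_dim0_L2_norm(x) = 2.24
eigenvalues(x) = [(0.9+2.01j), (0.9-2.01j)]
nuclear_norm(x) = 4.41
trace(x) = 1.81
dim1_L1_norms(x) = [2.9, 2.93]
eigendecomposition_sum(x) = [[(0.46+1j), 0.99-0.45j], [-1.02+0.46j, 0.44+1.01j]] + [[(0.46-1j), (0.99+0.45j)],  [-1.02-0.46j, (0.44-1.01j)]]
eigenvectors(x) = [[-0.01-0.70j,  (-0.01+0.7j)], [0.71+0.00j,  0.71-0.00j]]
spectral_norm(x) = 2.24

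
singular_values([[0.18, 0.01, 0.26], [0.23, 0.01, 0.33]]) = [0.51, 0.0]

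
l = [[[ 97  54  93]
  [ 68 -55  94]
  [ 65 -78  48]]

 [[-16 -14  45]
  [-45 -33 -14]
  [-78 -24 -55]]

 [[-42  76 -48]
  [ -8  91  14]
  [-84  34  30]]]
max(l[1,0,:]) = 45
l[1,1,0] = -45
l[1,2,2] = -55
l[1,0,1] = -14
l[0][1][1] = -55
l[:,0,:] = [[97, 54, 93], [-16, -14, 45], [-42, 76, -48]]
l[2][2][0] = -84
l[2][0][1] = 76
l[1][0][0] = -16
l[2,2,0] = -84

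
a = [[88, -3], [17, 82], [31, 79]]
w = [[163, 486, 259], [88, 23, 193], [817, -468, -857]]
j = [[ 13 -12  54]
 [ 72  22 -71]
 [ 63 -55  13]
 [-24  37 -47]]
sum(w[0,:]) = 908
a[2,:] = [31, 79]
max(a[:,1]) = 82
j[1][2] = -71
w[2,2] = -857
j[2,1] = -55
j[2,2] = 13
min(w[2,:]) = -857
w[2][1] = -468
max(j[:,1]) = 37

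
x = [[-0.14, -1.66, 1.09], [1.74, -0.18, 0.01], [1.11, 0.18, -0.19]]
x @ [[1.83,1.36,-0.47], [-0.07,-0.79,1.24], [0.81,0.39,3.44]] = [[0.74, 1.55, 1.76], [3.20, 2.51, -1.01], [1.86, 1.29, -0.95]]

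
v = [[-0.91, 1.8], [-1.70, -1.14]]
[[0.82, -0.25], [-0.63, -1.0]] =v @[[0.05, 0.51], [0.48, 0.12]]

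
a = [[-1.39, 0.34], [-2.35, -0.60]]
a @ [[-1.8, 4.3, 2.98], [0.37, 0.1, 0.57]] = [[2.63, -5.94, -3.95], [4.01, -10.17, -7.34]]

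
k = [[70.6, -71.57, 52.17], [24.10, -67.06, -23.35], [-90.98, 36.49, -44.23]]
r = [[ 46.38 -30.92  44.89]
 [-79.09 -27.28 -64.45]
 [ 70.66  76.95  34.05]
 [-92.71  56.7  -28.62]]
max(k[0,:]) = 70.6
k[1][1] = -67.06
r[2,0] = 70.66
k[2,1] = 36.49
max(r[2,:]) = 76.95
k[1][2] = -23.35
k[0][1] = -71.57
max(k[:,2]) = 52.17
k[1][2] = -23.35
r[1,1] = -27.28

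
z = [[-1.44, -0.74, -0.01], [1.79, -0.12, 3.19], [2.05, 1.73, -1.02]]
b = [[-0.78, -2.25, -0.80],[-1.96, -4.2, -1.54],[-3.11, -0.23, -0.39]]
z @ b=[[2.6, 6.35, 2.3], [-11.08, -4.26, -2.49], [-1.82, -11.64, -3.91]]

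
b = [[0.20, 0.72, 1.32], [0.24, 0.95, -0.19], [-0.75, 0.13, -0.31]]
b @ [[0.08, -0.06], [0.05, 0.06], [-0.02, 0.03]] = [[0.03,0.07], [0.07,0.04], [-0.05,0.04]]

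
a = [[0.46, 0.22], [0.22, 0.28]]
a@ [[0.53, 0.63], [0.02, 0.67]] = [[0.25, 0.44], [0.12, 0.33]]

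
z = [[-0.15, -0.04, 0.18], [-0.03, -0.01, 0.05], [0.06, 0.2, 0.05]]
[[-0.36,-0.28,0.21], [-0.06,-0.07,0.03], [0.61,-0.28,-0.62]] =z @ [[3.32, 1.11, -2.06], [1.74, -1.5, -2.2], [1.17, -0.96, -1.05]]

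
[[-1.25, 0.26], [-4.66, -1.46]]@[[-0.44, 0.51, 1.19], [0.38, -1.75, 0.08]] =[[0.65, -1.09, -1.47], [1.50, 0.18, -5.66]]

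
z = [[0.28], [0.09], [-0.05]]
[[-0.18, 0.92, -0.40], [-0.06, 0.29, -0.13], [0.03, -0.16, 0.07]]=z @ [[-0.65, 3.27, -1.43]]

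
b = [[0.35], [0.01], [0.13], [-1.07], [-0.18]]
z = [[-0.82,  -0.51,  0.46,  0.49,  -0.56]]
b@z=[[-0.29,-0.18,0.16,0.17,-0.2], [-0.01,-0.01,0.0,0.00,-0.01], [-0.11,-0.07,0.06,0.06,-0.07], [0.88,0.55,-0.49,-0.52,0.6], [0.15,0.09,-0.08,-0.09,0.10]]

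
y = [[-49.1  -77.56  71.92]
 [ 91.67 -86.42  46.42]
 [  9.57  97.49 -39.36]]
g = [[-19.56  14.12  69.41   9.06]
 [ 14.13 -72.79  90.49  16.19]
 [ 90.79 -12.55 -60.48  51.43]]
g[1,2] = 90.49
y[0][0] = -49.1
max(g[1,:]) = 90.49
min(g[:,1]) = -72.79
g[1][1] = -72.79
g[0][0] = -19.56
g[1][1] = -72.79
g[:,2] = [69.41, 90.49, -60.48]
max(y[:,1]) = 97.49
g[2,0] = 90.79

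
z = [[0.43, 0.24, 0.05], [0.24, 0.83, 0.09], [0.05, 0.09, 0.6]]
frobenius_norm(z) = 1.17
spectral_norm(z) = 0.97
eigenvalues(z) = [0.97, 0.32, 0.57]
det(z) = 0.18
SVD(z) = [[0.41, 0.09, -0.91], [0.87, 0.25, 0.42], [0.27, -0.96, 0.03]] @ diag([0.9708618510932648, 0.5717381394241994, 0.3174000094825356]) @ [[0.41, 0.87, 0.27],  [0.09, 0.25, -0.96],  [-0.91, 0.42, 0.03]]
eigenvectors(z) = [[0.41, 0.91, -0.09],[0.87, -0.42, -0.25],[0.27, -0.03, 0.96]]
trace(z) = 1.86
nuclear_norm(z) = 1.86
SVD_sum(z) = [[0.16, 0.35, 0.11], [0.35, 0.74, 0.23], [0.11, 0.23, 0.07]] + [[0.00, 0.01, -0.05], [0.01, 0.04, -0.14], [-0.05, -0.14, 0.53]] + [[0.26,-0.12,-0.01], [-0.12,0.06,0.0], [-0.01,0.0,0.00]]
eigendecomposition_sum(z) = [[0.16, 0.35, 0.11], [0.35, 0.74, 0.23], [0.11, 0.23, 0.07]] + [[0.26, -0.12, -0.01], [-0.12, 0.06, 0.00], [-0.01, 0.0, 0.0]] + [[0.0, 0.01, -0.05], [0.01, 0.04, -0.14], [-0.05, -0.14, 0.53]]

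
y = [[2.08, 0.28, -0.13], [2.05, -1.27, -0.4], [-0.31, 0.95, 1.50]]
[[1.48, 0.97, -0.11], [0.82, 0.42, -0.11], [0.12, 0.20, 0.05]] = y@[[0.65,0.42,-0.05], [0.42,0.35,-0.00], [-0.05,-0.0,0.02]]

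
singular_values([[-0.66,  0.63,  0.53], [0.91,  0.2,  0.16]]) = [1.19, 0.77]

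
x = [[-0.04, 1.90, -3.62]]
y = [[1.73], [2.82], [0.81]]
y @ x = [[-0.07, 3.29, -6.26],  [-0.11, 5.36, -10.21],  [-0.03, 1.54, -2.93]]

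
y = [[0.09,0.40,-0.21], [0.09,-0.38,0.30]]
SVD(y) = [[-0.68,0.73],  [0.73,0.68]] @ diag([0.6593966398309202, 0.14105343448385663]) @ [[0.01, -0.84, 0.55], [0.90, 0.24, 0.36]]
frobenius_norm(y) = 0.67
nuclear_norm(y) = 0.80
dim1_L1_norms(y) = [0.7, 0.77]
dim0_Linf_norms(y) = [0.09, 0.4, 0.3]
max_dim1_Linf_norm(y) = 0.4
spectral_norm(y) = 0.66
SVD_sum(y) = [[-0.00, 0.37, -0.25], [0.0, -0.4, 0.27]] + [[0.09, 0.03, 0.04], [0.09, 0.02, 0.03]]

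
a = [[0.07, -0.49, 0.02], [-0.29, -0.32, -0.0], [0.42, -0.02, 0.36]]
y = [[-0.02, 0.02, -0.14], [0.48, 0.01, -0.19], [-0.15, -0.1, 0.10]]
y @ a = [[-0.07, 0.01, -0.05], [-0.05, -0.23, -0.06], [0.06, 0.1, 0.03]]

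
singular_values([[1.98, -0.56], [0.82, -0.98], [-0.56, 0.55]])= [2.45, 0.68]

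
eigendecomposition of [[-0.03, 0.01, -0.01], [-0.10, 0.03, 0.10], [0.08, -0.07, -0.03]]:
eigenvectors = [[-0.65+0.00j, (0.02+0.13j), (0.02-0.13j)], [-0.71+0.00j, (-0.77+0j), -0.77-0.00j], [-0.27+0.00j, 0.28-0.55j, 0.28+0.55j]]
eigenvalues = [(-0.02+0j), (-0+0.09j), (-0-0.09j)]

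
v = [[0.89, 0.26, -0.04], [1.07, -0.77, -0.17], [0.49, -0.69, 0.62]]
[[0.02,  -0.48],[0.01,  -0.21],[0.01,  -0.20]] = v@[[0.02, -0.46], [0.01, -0.30], [0.01, -0.29]]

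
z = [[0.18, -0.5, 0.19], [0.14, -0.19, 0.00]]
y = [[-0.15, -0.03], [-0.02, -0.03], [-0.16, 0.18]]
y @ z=[[-0.03, 0.08, -0.03], [-0.01, 0.02, -0.0], [-0.0, 0.05, -0.03]]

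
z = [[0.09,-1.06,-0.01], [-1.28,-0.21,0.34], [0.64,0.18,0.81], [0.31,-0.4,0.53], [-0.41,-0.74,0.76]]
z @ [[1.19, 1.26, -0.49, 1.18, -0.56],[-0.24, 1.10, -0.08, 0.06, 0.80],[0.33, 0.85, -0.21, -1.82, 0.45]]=[[0.36, -1.06, 0.04, 0.06, -0.9], [-1.36, -1.55, 0.57, -2.14, 0.70], [0.99, 1.69, -0.5, -0.71, 0.15], [0.64, 0.40, -0.23, -0.62, -0.26], [-0.06, -0.68, 0.10, -1.91, -0.02]]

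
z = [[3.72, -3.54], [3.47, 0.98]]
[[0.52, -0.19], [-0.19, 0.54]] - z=[[-3.20,  3.35], [-3.66,  -0.44]]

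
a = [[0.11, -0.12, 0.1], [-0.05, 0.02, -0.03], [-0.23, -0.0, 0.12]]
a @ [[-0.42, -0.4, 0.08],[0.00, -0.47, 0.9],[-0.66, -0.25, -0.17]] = [[-0.11, -0.01, -0.12],[0.04, 0.02, 0.02],[0.02, 0.06, -0.04]]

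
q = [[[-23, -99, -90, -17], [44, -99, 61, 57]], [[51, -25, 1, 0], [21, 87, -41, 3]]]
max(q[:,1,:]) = 87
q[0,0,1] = -99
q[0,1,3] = 57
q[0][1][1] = -99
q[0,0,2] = -90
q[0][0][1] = -99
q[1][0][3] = 0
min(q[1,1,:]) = -41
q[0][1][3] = 57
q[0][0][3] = -17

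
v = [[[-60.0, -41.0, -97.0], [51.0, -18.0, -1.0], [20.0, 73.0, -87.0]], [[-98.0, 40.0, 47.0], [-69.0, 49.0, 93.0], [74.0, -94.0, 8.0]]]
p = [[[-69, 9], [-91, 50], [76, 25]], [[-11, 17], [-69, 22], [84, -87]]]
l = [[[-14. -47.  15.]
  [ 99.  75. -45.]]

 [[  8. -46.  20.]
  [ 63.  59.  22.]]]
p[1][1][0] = -69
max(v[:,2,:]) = 74.0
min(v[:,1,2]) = -1.0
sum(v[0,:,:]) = -160.0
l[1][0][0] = 8.0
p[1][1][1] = 22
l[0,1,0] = 99.0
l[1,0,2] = 20.0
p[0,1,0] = -91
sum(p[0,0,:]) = -60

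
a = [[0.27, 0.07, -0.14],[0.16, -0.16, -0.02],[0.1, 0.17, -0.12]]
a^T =[[0.27, 0.16, 0.10], [0.07, -0.16, 0.17], [-0.14, -0.02, -0.12]]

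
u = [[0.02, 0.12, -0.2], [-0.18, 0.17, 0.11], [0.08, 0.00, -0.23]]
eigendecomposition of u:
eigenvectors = [[0.70+0.00j, (0.7-0j), (0.71+0j)],  [0.49+0.49j, (0.49-0.49j), 0.16+0.00j],  [0.17-0.06j, 0.17+0.06j, (0.69+0j)]]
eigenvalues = [(0.05+0.1j), (0.05-0.1j), (-0.15+0j)]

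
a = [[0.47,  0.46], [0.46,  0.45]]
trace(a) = 0.92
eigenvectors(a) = [[0.71, -0.7], [0.70, 0.71]]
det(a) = -0.00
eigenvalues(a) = [0.92, -0.0]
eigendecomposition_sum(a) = [[0.47,0.46], [0.46,0.45]] + [[-0.00, 0.0], [0.00, -0.0]]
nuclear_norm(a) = 0.92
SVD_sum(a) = [[0.47, 0.46], [0.46, 0.45]] + [[-0.0, 0.0],[0.00, -0.0]]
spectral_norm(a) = 0.92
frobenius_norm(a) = 0.92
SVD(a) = [[-0.71,  -0.70],[-0.70,  0.71]] @ diag([0.9201086828130937, 0.00010868281309362973]) @ [[-0.71,  -0.70], [0.7,  -0.71]]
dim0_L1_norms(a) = [0.93, 0.91]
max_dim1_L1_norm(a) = 0.93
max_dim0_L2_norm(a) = 0.66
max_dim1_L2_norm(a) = 0.66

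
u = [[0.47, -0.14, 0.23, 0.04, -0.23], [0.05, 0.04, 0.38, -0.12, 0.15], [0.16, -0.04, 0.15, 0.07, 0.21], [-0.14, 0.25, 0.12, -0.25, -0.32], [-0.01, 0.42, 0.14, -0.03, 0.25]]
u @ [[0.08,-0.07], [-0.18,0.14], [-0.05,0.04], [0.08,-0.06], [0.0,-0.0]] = [[0.05, -0.05],[-0.03, 0.02],[0.02, -0.02],[-0.08, 0.06],[-0.09, 0.07]]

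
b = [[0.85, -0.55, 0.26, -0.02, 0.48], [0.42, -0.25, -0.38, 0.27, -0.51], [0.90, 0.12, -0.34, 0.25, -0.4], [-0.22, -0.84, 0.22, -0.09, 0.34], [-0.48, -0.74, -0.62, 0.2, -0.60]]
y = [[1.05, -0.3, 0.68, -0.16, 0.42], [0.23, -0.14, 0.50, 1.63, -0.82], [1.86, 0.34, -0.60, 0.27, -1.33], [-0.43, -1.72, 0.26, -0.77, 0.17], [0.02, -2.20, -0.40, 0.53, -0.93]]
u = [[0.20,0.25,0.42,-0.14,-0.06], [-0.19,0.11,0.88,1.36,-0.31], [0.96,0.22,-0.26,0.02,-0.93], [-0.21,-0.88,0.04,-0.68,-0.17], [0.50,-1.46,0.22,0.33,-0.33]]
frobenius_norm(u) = 2.99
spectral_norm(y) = 2.91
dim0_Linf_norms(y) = [1.86, 2.2, 0.68, 1.63, 1.33]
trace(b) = -0.43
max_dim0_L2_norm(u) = 1.74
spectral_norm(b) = 1.43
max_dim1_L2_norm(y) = 2.48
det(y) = -5.44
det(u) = -1.00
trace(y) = -1.39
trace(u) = -0.96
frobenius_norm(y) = 4.61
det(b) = -0.00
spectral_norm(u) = 1.81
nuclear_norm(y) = 9.08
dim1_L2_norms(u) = [0.55, 1.66, 1.38, 1.15, 1.63]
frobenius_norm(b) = 2.39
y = b + u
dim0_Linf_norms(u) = [0.96, 1.46, 0.88, 1.36, 0.93]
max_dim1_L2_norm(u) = 1.66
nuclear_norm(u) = 5.96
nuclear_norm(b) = 4.22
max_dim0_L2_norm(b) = 1.41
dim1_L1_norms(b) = [2.16, 1.83, 2.01, 1.71, 2.64]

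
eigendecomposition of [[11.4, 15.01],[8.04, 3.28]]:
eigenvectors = [[0.89, -0.69], [0.45, 0.72]]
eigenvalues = [19.05, -4.37]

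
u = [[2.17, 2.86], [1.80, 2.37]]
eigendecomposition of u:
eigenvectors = [[-0.80, -0.77], [0.6, -0.64]]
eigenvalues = [-0.0, 4.54]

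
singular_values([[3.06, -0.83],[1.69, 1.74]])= [3.5, 1.92]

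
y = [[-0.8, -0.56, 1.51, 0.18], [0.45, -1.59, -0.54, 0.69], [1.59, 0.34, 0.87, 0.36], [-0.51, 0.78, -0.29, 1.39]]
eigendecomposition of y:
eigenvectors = [[(-0.03-0.58j), (-0.03+0.58j), (0.11+0.31j), (0.11-0.31j)],[(-0.71+0j), -0.71-0.00j, -0.16-0.02j, -0.16+0.02j],[(-0.01+0.36j), (-0.01-0.36j), (0.12+0.54j), (0.12-0.54j)],[(0.18-0.02j), 0.18+0.02j, (-0.75+0j), (-0.75-0j)]]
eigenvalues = [(-1.75+0.67j), (-1.75-0.67j), (1.68+0.45j), (1.68-0.45j)]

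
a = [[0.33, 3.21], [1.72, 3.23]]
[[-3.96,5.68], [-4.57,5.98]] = a@[[-0.42,  0.19], [-1.19,  1.75]]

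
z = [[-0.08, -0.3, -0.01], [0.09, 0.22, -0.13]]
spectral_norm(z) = 0.40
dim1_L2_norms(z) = [0.31, 0.27]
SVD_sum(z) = [[-0.09, -0.28, 0.06],[0.08, 0.24, -0.05]] + [[0.01, -0.02, -0.07], [0.01, -0.02, -0.08]]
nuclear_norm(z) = 0.51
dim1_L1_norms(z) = [0.39, 0.44]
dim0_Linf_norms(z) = [0.09, 0.3, 0.13]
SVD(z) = [[-0.76,  0.65], [0.65,  0.76]] @ diag([0.39720496709956304, 0.1101281712888897]) @ [[0.30, 0.93, -0.19], [0.15, -0.25, -0.96]]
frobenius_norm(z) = 0.41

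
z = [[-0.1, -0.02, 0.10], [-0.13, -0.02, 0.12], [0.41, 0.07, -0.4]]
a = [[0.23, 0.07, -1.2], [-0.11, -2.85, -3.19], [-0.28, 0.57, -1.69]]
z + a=[[0.13, 0.05, -1.10], [-0.24, -2.87, -3.07], [0.13, 0.64, -2.09]]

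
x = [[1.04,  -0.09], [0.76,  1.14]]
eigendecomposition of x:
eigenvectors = [[0.06-0.32j, 0.06+0.32j], [-0.95+0.00j, (-0.95-0j)]]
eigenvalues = [(1.09+0.26j), (1.09-0.26j)]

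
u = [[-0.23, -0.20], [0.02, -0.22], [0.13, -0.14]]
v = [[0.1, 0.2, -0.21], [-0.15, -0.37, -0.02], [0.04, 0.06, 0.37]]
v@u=[[-0.05, -0.03], [0.02, 0.11], [0.04, -0.07]]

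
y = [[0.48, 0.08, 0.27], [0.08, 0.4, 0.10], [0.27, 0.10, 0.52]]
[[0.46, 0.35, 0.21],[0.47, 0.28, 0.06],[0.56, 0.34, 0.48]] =y @[[0.42, 0.46, -0.11], [0.91, 0.54, -0.07], [0.68, 0.32, 0.99]]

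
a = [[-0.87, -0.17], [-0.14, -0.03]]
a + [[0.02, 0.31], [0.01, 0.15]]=[[-0.85, 0.14], [-0.13, 0.12]]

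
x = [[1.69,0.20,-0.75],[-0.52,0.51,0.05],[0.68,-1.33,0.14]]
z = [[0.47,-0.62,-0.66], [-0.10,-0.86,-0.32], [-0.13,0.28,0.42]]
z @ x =[[0.67, 0.66, -0.48], [0.06, -0.03, -0.01], [-0.08, -0.44, 0.17]]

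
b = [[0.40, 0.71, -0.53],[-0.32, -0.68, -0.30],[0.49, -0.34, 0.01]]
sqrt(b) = [[0.80-0.02j, 0.50-0.22j, (-0.39-0.1j)], [(-0.23+0.06j), 0.05+0.70j, -0.20+0.31j], [0.36+0.04j, (-0.22+0.44j), (0.53+0.2j)]]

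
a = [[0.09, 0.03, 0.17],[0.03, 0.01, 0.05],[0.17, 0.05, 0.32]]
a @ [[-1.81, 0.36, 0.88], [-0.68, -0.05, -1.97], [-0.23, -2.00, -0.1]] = [[-0.22, -0.31, 0.0], [-0.07, -0.09, 0.00], [-0.42, -0.58, 0.02]]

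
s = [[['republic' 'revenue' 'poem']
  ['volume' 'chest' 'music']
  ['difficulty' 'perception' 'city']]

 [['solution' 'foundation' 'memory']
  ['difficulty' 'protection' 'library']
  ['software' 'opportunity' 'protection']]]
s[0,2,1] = 'perception'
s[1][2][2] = 'protection'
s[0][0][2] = 'poem'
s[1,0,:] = ['solution', 'foundation', 'memory']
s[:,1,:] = [['volume', 'chest', 'music'], ['difficulty', 'protection', 'library']]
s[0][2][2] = 'city'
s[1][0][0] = 'solution'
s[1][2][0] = 'software'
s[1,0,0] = 'solution'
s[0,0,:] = ['republic', 'revenue', 'poem']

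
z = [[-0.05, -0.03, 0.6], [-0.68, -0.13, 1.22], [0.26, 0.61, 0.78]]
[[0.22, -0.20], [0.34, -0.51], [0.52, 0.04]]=z @ [[0.16,0.11],[0.28,0.42],[0.40,-0.31]]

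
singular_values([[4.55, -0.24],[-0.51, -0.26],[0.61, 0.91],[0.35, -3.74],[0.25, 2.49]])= [4.74, 4.5]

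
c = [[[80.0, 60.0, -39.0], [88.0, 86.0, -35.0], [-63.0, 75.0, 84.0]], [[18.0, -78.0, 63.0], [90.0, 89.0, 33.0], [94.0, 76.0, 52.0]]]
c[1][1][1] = 89.0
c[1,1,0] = 90.0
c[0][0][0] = 80.0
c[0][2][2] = 84.0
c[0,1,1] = 86.0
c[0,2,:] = [-63.0, 75.0, 84.0]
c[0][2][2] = 84.0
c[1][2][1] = 76.0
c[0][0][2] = -39.0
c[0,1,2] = -35.0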